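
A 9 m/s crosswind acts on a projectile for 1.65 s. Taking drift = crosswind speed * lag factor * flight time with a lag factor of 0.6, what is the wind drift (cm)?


drift = v_wind * lag * t = 9 * 0.6 * 1.65 = 8.91 m ≈ 891 cm

891 cm


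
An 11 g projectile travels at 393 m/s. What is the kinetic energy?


E = 0.5*m*v^2 = 0.5*0.011*393^2 = 849.5 J

849.5 J


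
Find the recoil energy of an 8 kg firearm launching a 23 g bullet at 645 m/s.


v_r = m_p*v_p/m_gun = 0.023*645/8 = 1.85437 m/s, E_r = 0.5*m_gun*v_r^2 = 0.5*8*1.85437^2 = 13.75 J

13.75 J


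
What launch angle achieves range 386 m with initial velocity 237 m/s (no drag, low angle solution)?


sin(2*theta) = R*g/v0^2 = 386*9.81/237^2 = 0.0674155, theta = arcsin(0.0674155)/2 = 1.933°

1.933 degrees


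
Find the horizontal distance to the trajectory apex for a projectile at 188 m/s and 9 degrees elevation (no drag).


R = v0^2*sin(2*theta)/g = 188^2*sin(2*9°)/9.81 = 1113.34 m
apex_dist = R/2 = 1113.34/2 = 556.7 m

556.7 m


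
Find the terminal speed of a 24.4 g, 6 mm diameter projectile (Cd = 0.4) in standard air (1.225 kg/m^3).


A = pi*(d/2)^2 = pi*(6/2000)^2 = 2.82743e-05 m^2
vt = sqrt(2mg/(Cd*rho*A)) = sqrt(2*0.0244*9.81/(0.4 * 1.225 * 2.82743e-05)) = 185.9 m/s

185.9 m/s


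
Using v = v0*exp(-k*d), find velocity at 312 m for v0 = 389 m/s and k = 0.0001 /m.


v = v0*exp(-k*d) = 389*exp(-0.0001*312) = 377.1 m/s

377.1 m/s


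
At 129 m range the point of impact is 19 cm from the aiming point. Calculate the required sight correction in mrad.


1 mrad subtends 1 cm per 10 m of range, so adj = error_cm / (dist_m / 10) = 19 / (129/10) = 1.473 mrad

1.473 mrad


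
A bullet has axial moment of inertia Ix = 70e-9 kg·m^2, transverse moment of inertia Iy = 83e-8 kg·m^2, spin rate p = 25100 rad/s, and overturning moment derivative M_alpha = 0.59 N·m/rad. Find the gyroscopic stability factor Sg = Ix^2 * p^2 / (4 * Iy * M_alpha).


Sg = Ix^2 * p^2 / (4 * Iy * M_alpha) = (70e-9)^2 * 25100^2 / (4 * 83e-8 * 0.59) = 1.576

1.576


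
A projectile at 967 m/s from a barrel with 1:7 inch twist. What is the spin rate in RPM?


twist_m = 7*0.0254 = 0.1778 m
spin = v/twist = 967/0.1778 = 5438.695 rev/s
RPM = spin*60 = 5438.695*60 ≈ 326322 RPM

326322 RPM


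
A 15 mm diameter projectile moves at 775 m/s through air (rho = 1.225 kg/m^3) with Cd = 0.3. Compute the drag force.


A = pi*(d/2)^2 = pi*(15/2000)^2 = 1.76715e-04 m^2
Fd = 0.5*Cd*rho*A*v^2 = 0.5*0.3*1.225*1.76715e-04*775^2 = 19.5 N

19.5 N


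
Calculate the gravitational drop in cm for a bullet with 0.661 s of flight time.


drop = 0.5*g*t^2 = 0.5*9.81*0.661^2 = 2.1431 m ≈ 214.3 cm

214.3 cm


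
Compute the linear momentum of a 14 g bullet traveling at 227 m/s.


p = m*v = 0.014*227 = 3.178 kg·m/s

3.178 kg·m/s


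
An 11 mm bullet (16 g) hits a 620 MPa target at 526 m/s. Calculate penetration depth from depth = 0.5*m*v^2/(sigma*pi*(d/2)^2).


A = pi*(d/2)^2 = pi*(11/2)^2 = 95.0332 mm^2
E = 0.5*m*v^2 = 0.5*0.016*526^2 = 2213.41 J
depth = E/(sigma*A) = 2213.41 J / (620 MPa * 95.0332 mm^2) = 2213.41/(620 * 95.0332) m = 0.037566 m ≈ 37.57 mm

37.57 mm


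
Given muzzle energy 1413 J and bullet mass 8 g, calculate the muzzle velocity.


v = sqrt(2*E/m) = sqrt(2*1413/0.008) = 594.3 m/s

594.3 m/s


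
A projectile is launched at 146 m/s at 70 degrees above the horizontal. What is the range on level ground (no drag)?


R = v0^2 * sin(2*theta) / g = 146^2 * sin(2*70°) / 9.81 = 1397 m

1397 m


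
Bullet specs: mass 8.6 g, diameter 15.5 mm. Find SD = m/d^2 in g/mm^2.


SD = m/d^2 = 8.6/15.5^2 = 0.0358 g/mm^2

0.0358 g/mm^2


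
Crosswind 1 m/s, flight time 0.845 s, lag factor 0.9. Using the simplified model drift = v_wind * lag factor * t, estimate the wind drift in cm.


drift = v_wind * lag * t = 1 * 0.9 * 0.845 = 0.7605 m ≈ 76.05 cm

76.05 cm


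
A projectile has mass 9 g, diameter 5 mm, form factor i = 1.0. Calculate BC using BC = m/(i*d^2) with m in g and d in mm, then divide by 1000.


BC = m/(i*d^2*1000) = 9/(1.0 * 5^2 * 1000) = 0.00036

0.00036


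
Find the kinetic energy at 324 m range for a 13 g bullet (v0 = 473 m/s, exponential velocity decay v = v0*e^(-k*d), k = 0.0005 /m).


v = v0*exp(-k*d) = 473*exp(-0.0005*324) = 402.259 m/s
E = 0.5*m*v^2 = 0.5*0.013*402.259^2 = 1052 J

1052 J


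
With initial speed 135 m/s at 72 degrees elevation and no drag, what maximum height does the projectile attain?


H = (v0*sin(theta))^2 / (2g) = (135*sin(72°))^2 / (2*9.81) = 840.2 m

840.2 m


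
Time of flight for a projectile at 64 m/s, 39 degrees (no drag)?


T = 2*v0*sin(theta)/g = 2*64*sin(39°)/9.81 = 8.211 s

8.211 s


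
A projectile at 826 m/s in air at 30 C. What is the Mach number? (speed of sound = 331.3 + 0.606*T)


a = 331.3 + 0.606*(30) = 349.48 m/s
M = v/a = 826/349.48 = 2.364

2.364


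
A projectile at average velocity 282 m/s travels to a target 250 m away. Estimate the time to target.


t = d/v = 250/282 = 0.8865 s

0.8865 s


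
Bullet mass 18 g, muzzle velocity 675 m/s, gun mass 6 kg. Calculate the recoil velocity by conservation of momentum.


v_recoil = m_p * v_p / m_gun = 0.018 * 675 / 6 = 2.025 m/s

2.025 m/s


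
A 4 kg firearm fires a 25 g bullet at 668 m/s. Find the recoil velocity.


v_recoil = m_p * v_p / m_gun = 0.025 * 668 / 4 = 4.175 m/s

4.175 m/s


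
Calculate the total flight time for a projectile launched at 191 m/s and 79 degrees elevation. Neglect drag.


T = 2*v0*sin(theta)/g = 2*191*sin(79°)/9.81 = 38.22 s

38.22 s


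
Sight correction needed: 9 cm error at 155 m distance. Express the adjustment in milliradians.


1 mrad subtends 1 cm per 10 m of range, so adj = error_cm / (dist_m / 10) = 9 / (155/10) = 0.5806 mrad

0.5806 mrad


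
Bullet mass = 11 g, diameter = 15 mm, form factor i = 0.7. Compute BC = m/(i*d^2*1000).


BC = m/(i*d^2*1000) = 11/(0.7 * 15^2 * 1000) = 6.984e-05

6.984e-05


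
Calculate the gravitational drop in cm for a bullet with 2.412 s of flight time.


drop = 0.5*g*t^2 = 0.5*9.81*2.412^2 = 28.536 m ≈ 2854 cm

2854 cm


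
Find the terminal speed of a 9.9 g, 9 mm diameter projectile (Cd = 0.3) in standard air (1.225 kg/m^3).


A = pi*(d/2)^2 = pi*(9/2000)^2 = 6.36173e-05 m^2
vt = sqrt(2mg/(Cd*rho*A)) = sqrt(2*0.0099*9.81/(0.3 * 1.225 * 6.36173e-05)) = 91.15 m/s

91.15 m/s


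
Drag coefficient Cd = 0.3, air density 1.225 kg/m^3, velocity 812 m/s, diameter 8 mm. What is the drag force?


A = pi*(d/2)^2 = pi*(8/2000)^2 = 5.02655e-05 m^2
Fd = 0.5*Cd*rho*A*v^2 = 0.5*0.3*1.225*5.02655e-05*812^2 = 6.09 N

6.09 N


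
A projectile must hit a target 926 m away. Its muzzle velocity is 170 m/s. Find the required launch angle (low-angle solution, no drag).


sin(2*theta) = R*g/v0^2 = 926*9.81/170^2 = 0.314327, theta = arcsin(0.314327)/2 = 9.16°

9.16 degrees


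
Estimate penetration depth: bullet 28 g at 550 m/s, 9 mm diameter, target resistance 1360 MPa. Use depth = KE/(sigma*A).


A = pi*(d/2)^2 = pi*(9/2)^2 = 63.6173 mm^2
E = 0.5*m*v^2 = 0.5*0.028*550^2 = 4235 J
depth = E/(sigma*A) = 4235 J / (1360 MPa * 63.6173 mm^2) = 4235/(1360 * 63.6173) m = 0.0489485 m ≈ 48.95 mm

48.95 mm


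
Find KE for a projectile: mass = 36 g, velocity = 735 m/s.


E = 0.5*m*v^2 = 0.5*0.036*735^2 = 9724 J

9724 J


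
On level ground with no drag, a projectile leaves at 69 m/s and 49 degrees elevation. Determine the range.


R = v0^2 * sin(2*theta) / g = 69^2 * sin(2*49°) / 9.81 = 480.6 m

480.6 m


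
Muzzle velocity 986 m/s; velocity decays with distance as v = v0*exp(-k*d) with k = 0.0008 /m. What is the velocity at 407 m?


v = v0*exp(-k*d) = 986*exp(-0.0008*407) = 712 m/s

712 m/s


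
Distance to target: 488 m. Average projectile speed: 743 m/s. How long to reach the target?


t = d/v = 488/743 = 0.6568 s

0.6568 s


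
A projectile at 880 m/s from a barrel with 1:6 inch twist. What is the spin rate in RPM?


twist_m = 6*0.0254 = 0.1524 m
spin = v/twist = 880/0.1524 = 5774.278 rev/s
RPM = spin*60 = 5774.278*60 ≈ 346457 RPM

346457 RPM


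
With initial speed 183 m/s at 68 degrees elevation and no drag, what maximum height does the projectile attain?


H = (v0*sin(theta))^2 / (2g) = (183*sin(68°))^2 / (2*9.81) = 1467 m

1467 m


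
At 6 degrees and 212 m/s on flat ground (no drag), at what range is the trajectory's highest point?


R = v0^2*sin(2*theta)/g = 212^2*sin(2*6°)/9.81 = 952.536 m
apex_dist = R/2 = 952.536/2 = 476.3 m

476.3 m


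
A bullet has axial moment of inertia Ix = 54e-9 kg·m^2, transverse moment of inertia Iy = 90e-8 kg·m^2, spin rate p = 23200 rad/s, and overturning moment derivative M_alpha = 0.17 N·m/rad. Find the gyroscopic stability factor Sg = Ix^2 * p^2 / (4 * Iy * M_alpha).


Sg = Ix^2 * p^2 / (4 * Iy * M_alpha) = (54e-9)^2 * 23200^2 / (4 * 90e-8 * 0.17) = 2.565

2.565


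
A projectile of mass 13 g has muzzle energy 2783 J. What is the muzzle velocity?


v = sqrt(2*E/m) = sqrt(2*2783/0.013) = 654.3 m/s

654.3 m/s


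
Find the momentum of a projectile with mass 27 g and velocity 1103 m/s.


p = m*v = 0.027*1103 = 29.78 kg·m/s

29.78 kg·m/s


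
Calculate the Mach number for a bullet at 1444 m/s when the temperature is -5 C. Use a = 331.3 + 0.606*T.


a = 331.3 + 0.606*(-5) = 328.27 m/s
M = v/a = 1444/328.27 = 4.399

4.399


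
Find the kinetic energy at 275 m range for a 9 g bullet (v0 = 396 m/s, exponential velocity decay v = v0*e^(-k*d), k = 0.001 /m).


v = v0*exp(-k*d) = 396*exp(-0.001*275) = 300.791 m/s
E = 0.5*m*v^2 = 0.5*0.009*300.791^2 = 407.1 J

407.1 J


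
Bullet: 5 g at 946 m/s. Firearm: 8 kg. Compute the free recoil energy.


v_r = m_p*v_p/m_gun = 0.005*946/8 = 0.59125 m/s, E_r = 0.5*m_gun*v_r^2 = 0.5*8*0.59125^2 = 1.398 J

1.398 J


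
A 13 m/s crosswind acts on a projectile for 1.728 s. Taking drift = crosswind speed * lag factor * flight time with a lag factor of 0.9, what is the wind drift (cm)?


drift = v_wind * lag * t = 13 * 0.9 * 1.728 = 20.2176 m ≈ 2022 cm

2022 cm


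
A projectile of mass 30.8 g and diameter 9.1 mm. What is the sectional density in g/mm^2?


SD = m/d^2 = 30.8/9.1^2 = 0.3719 g/mm^2

0.3719 g/mm^2


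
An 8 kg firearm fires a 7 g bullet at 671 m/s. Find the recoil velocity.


v_recoil = m_p * v_p / m_gun = 0.007 * 671 / 8 = 0.5871 m/s

0.5871 m/s


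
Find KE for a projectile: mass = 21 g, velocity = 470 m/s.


E = 0.5*m*v^2 = 0.5*0.021*470^2 = 2319 J

2319 J


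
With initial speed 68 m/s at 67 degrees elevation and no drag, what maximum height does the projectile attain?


H = (v0*sin(theta))^2 / (2g) = (68*sin(67°))^2 / (2*9.81) = 199.7 m

199.7 m


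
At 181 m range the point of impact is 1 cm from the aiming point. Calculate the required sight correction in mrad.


1 mrad subtends 1 cm per 10 m of range, so adj = error_cm / (dist_m / 10) = 1 / (181/10) = 0.05525 mrad

0.05525 mrad


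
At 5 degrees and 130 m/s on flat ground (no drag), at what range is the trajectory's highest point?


R = v0^2*sin(2*theta)/g = 130^2*sin(2*5°)/9.81 = 299.149 m
apex_dist = R/2 = 299.149/2 = 149.6 m

149.6 m


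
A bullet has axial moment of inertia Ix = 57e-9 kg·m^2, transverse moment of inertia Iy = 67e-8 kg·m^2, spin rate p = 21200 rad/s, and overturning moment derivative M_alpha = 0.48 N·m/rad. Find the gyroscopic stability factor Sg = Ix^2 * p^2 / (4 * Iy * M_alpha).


Sg = Ix^2 * p^2 / (4 * Iy * M_alpha) = (57e-9)^2 * 21200^2 / (4 * 67e-8 * 0.48) = 1.135

1.135


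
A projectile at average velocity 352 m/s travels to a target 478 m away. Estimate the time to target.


t = d/v = 478/352 = 1.358 s

1.358 s


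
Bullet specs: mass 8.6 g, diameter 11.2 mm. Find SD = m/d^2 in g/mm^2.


SD = m/d^2 = 8.6/11.2^2 = 0.06856 g/mm^2

0.06856 g/mm^2


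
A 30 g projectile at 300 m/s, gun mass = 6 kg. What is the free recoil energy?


v_r = m_p*v_p/m_gun = 0.03*300/6 = 1.5 m/s, E_r = 0.5*m_gun*v_r^2 = 0.5*6*1.5^2 = 6.75 J

6.75 J


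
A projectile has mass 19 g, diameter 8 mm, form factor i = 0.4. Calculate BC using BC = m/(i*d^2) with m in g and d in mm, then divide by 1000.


BC = m/(i*d^2*1000) = 19/(0.4 * 8^2 * 1000) = 0.0007422

0.0007422


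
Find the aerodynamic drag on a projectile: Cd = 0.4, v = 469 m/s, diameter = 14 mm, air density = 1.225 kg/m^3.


A = pi*(d/2)^2 = pi*(14/2000)^2 = 1.53938e-04 m^2
Fd = 0.5*Cd*rho*A*v^2 = 0.5*0.4*1.225*1.53938e-04*469^2 = 8.296 N

8.296 N


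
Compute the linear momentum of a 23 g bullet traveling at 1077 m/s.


p = m*v = 0.023*1077 = 24.77 kg·m/s

24.77 kg·m/s


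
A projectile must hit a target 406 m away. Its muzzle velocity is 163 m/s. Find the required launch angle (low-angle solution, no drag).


sin(2*theta) = R*g/v0^2 = 406*9.81/163^2 = 0.149906, theta = arcsin(0.149906)/2 = 4.311°

4.311 degrees


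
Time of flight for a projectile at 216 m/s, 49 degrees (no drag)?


T = 2*v0*sin(theta)/g = 2*216*sin(49°)/9.81 = 33.23 s

33.23 s


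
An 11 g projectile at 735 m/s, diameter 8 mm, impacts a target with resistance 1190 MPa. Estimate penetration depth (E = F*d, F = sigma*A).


A = pi*(d/2)^2 = pi*(8/2)^2 = 50.2655 mm^2
E = 0.5*m*v^2 = 0.5*0.011*735^2 = 2971.24 J
depth = E/(sigma*A) = 2971.24 J / (1190 MPa * 50.2655 mm^2) = 2971.24/(1190 * 50.2655) m = 0.049673 m ≈ 49.67 mm

49.67 mm


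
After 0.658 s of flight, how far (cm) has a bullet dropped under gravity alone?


drop = 0.5*g*t^2 = 0.5*9.81*0.658^2 = 2.12369 m ≈ 212.4 cm

212.4 cm


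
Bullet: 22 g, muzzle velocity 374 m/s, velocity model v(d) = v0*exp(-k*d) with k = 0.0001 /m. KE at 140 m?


v = v0*exp(-k*d) = 374*exp(-0.0001*140) = 368.8 m/s
E = 0.5*m*v^2 = 0.5*0.022*368.8^2 = 1496 J

1496 J


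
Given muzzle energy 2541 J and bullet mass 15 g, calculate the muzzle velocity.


v = sqrt(2*E/m) = sqrt(2*2541/0.015) = 582.1 m/s

582.1 m/s


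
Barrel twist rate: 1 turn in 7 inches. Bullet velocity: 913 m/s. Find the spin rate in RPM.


twist_m = 7*0.0254 = 0.1778 m
spin = v/twist = 913/0.1778 = 5134.983 rev/s
RPM = spin*60 = 5134.983*60 ≈ 308099 RPM

308099 RPM


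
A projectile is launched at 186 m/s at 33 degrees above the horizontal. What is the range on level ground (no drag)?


R = v0^2 * sin(2*theta) / g = 186^2 * sin(2*33°) / 9.81 = 3222 m

3222 m


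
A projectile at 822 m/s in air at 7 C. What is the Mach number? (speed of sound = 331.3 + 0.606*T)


a = 331.3 + 0.606*(7) = 335.542 m/s
M = v/a = 822/335.542 = 2.45

2.45


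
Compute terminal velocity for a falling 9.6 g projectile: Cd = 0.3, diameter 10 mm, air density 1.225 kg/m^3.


A = pi*(d/2)^2 = pi*(10/2000)^2 = 7.85398e-05 m^2
vt = sqrt(2mg/(Cd*rho*A)) = sqrt(2*0.0096*9.81/(0.3 * 1.225 * 7.85398e-05)) = 80.78 m/s

80.78 m/s


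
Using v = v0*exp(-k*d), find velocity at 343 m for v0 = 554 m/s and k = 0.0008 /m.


v = v0*exp(-k*d) = 554*exp(-0.0008*343) = 421.1 m/s

421.1 m/s


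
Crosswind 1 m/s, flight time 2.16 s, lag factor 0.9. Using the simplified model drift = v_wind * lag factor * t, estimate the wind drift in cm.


drift = v_wind * lag * t = 1 * 0.9 * 2.16 = 1.944 m ≈ 194.4 cm

194.4 cm


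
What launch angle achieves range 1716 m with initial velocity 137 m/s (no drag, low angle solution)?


sin(2*theta) = R*g/v0^2 = 1716*9.81/137^2 = 0.896902, theta = arcsin(0.896902)/2 = 31.88°

31.88 degrees


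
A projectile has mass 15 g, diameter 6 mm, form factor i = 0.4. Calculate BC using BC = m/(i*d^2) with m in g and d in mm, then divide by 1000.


BC = m/(i*d^2*1000) = 15/(0.4 * 6^2 * 1000) = 0.001042

0.001042


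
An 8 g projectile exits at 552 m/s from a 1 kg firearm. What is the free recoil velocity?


v_recoil = m_p * v_p / m_gun = 0.008 * 552 / 1 = 4.416 m/s

4.416 m/s


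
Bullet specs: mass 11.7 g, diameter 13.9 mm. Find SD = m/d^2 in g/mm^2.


SD = m/d^2 = 11.7/13.9^2 = 0.06056 g/mm^2

0.06056 g/mm^2


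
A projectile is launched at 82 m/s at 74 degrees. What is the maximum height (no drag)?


H = (v0*sin(theta))^2 / (2g) = (82*sin(74°))^2 / (2*9.81) = 316.7 m

316.7 m


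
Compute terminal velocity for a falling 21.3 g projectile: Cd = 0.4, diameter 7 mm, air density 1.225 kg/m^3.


A = pi*(d/2)^2 = pi*(7/2000)^2 = 3.84845e-05 m^2
vt = sqrt(2mg/(Cd*rho*A)) = sqrt(2*0.0213*9.81/(0.4 * 1.225 * 3.84845e-05)) = 148.9 m/s

148.9 m/s


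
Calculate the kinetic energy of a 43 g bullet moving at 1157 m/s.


E = 0.5*m*v^2 = 0.5*0.043*1157^2 = 28781 J

28781 J


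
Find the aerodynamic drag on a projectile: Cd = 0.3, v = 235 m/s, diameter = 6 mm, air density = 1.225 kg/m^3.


A = pi*(d/2)^2 = pi*(6/2000)^2 = 2.82743e-05 m^2
Fd = 0.5*Cd*rho*A*v^2 = 0.5*0.3*1.225*2.82743e-05*235^2 = 0.2869 N

0.2869 N


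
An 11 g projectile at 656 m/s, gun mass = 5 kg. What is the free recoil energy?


v_r = m_p*v_p/m_gun = 0.011*656/5 = 1.4432 m/s, E_r = 0.5*m_gun*v_r^2 = 0.5*5*1.4432^2 = 5.207 J

5.207 J


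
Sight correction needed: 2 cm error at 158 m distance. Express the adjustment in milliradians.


1 mrad subtends 1 cm per 10 m of range, so adj = error_cm / (dist_m / 10) = 2 / (158/10) = 0.1266 mrad

0.1266 mrad


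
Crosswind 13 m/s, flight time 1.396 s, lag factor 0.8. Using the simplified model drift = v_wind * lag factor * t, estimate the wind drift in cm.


drift = v_wind * lag * t = 13 * 0.8 * 1.396 = 14.5184 m ≈ 1452 cm

1452 cm


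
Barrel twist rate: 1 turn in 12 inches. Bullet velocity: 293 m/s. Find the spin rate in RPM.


twist_m = 12*0.0254 = 0.3048 m
spin = v/twist = 293/0.3048 = 961.2861 rev/s
RPM = spin*60 = 961.2861*60 ≈ 57677 RPM

57677 RPM


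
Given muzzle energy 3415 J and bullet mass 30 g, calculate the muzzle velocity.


v = sqrt(2*E/m) = sqrt(2*3415/0.03) = 477.1 m/s

477.1 m/s


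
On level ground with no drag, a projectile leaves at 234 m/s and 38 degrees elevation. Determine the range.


R = v0^2 * sin(2*theta) / g = 234^2 * sin(2*38°) / 9.81 = 5416 m

5416 m


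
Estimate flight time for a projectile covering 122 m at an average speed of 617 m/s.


t = d/v = 122/617 = 0.1977 s

0.1977 s


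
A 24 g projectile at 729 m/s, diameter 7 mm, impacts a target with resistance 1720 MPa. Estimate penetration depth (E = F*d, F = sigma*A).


A = pi*(d/2)^2 = pi*(7/2)^2 = 38.4845 mm^2
E = 0.5*m*v^2 = 0.5*0.024*729^2 = 6377.29 J
depth = E/(sigma*A) = 6377.29 J / (1720 MPa * 38.4845 mm^2) = 6377.29/(1720 * 38.4845) m = 0.0963434 m ≈ 96.34 mm

96.34 mm


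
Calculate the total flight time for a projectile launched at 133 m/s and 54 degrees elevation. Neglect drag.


T = 2*v0*sin(theta)/g = 2*133*sin(54°)/9.81 = 21.94 s

21.94 s


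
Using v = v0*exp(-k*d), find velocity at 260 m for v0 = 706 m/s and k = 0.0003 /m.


v = v0*exp(-k*d) = 706*exp(-0.0003*260) = 653 m/s

653 m/s


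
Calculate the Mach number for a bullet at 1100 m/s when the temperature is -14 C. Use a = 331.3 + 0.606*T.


a = 331.3 + 0.606*(-14) = 322.816 m/s
M = v/a = 1100/322.816 = 3.408

3.408


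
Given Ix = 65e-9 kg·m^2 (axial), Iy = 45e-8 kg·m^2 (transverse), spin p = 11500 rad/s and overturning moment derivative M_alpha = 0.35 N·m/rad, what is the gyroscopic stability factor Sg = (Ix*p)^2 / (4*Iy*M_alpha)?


Sg = Ix^2 * p^2 / (4 * Iy * M_alpha) = (65e-9)^2 * 11500^2 / (4 * 45e-8 * 0.35) = 0.8869

0.8869


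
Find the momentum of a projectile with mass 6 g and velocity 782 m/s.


p = m*v = 0.006*782 = 4.692 kg·m/s

4.692 kg·m/s


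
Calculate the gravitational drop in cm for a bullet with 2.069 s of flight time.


drop = 0.5*g*t^2 = 0.5*9.81*2.069^2 = 20.9971 m ≈ 2100 cm

2100 cm


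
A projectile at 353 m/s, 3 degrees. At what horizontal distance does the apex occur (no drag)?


R = v0^2*sin(2*theta)/g = 353^2*sin(2*3°)/9.81 = 1327.75 m
apex_dist = R/2 = 1327.75/2 = 663.9 m

663.9 m


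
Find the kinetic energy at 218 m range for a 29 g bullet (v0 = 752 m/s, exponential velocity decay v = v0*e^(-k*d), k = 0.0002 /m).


v = v0*exp(-k*d) = 752*exp(-0.0002*218) = 719.917 m/s
E = 0.5*m*v^2 = 0.5*0.029*719.917^2 = 7515 J

7515 J


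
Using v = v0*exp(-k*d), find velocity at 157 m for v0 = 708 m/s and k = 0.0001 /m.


v = v0*exp(-k*d) = 708*exp(-0.0001*157) = 697 m/s

697 m/s


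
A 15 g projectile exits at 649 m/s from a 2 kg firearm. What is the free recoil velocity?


v_recoil = m_p * v_p / m_gun = 0.015 * 649 / 2 = 4.867 m/s

4.867 m/s


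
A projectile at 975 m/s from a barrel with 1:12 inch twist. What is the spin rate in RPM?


twist_m = 12*0.0254 = 0.3048 m
spin = v/twist = 975/0.3048 = 3198.819 rev/s
RPM = spin*60 = 3198.819*60 ≈ 191929 RPM

191929 RPM


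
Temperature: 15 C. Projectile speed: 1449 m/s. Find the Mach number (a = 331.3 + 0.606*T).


a = 331.3 + 0.606*(15) = 340.39 m/s
M = v/a = 1449/340.39 = 4.257

4.257


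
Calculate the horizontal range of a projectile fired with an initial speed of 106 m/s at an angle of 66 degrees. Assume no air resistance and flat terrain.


R = v0^2 * sin(2*theta) / g = 106^2 * sin(2*66°) / 9.81 = 851.2 m

851.2 m


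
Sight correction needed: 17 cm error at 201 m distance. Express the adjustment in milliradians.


1 mrad subtends 1 cm per 10 m of range, so adj = error_cm / (dist_m / 10) = 17 / (201/10) = 0.8458 mrad

0.8458 mrad


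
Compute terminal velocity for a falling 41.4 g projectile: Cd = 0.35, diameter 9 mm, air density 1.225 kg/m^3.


A = pi*(d/2)^2 = pi*(9/2000)^2 = 6.36173e-05 m^2
vt = sqrt(2mg/(Cd*rho*A)) = sqrt(2*0.0414*9.81/(0.35 * 1.225 * 6.36173e-05)) = 172.6 m/s

172.6 m/s


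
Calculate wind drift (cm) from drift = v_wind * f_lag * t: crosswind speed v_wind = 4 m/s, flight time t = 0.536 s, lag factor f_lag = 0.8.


drift = v_wind * lag * t = 4 * 0.8 * 0.536 = 1.7152 m ≈ 171.5 cm

171.5 cm


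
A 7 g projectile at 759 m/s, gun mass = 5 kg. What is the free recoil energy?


v_r = m_p*v_p/m_gun = 0.007*759/5 = 1.0626 m/s, E_r = 0.5*m_gun*v_r^2 = 0.5*5*1.0626^2 = 2.823 J

2.823 J


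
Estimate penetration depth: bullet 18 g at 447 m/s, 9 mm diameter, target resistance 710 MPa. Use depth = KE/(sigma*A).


A = pi*(d/2)^2 = pi*(9/2)^2 = 63.6173 mm^2
E = 0.5*m*v^2 = 0.5*0.018*447^2 = 1798.28 J
depth = E/(sigma*A) = 1798.28 J / (710 MPa * 63.6173 mm^2) = 1798.28/(710 * 63.6173) m = 0.0398129 m ≈ 39.81 mm

39.81 mm


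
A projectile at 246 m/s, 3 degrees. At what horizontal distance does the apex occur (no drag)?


R = v0^2*sin(2*theta)/g = 246^2*sin(2*3°)/9.81 = 644.816 m
apex_dist = R/2 = 644.816/2 = 322.4 m

322.4 m


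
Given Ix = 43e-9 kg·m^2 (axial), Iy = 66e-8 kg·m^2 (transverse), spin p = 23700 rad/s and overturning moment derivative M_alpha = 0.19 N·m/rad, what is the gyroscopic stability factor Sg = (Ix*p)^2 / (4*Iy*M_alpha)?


Sg = Ix^2 * p^2 / (4 * Iy * M_alpha) = (43e-9)^2 * 23700^2 / (4 * 66e-8 * 0.19) = 2.071

2.071


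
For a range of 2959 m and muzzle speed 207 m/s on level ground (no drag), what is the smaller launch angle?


sin(2*theta) = R*g/v0^2 = 2959*9.81/207^2 = 0.677444, theta = arcsin(0.677444)/2 = 21.32°

21.32 degrees


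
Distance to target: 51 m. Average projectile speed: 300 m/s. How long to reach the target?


t = d/v = 51/300 = 0.17 s

0.17 s


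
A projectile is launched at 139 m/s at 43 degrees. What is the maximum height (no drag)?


H = (v0*sin(theta))^2 / (2g) = (139*sin(43°))^2 / (2*9.81) = 458 m

458 m


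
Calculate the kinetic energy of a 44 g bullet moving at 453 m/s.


E = 0.5*m*v^2 = 0.5*0.044*453^2 = 4515 J

4515 J


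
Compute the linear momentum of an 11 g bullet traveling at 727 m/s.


p = m*v = 0.011*727 = 7.997 kg·m/s

7.997 kg·m/s


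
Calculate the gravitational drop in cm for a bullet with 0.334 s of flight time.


drop = 0.5*g*t^2 = 0.5*9.81*0.334^2 = 0.547182 m ≈ 54.72 cm

54.72 cm


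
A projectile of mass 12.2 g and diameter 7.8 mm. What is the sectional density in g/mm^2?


SD = m/d^2 = 12.2/7.8^2 = 0.2005 g/mm^2

0.2005 g/mm^2


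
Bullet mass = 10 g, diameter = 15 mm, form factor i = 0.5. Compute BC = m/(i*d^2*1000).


BC = m/(i*d^2*1000) = 10/(0.5 * 15^2 * 1000) = 8.889e-05

8.889e-05


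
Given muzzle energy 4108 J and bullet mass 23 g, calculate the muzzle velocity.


v = sqrt(2*E/m) = sqrt(2*4108/0.023) = 597.7 m/s

597.7 m/s


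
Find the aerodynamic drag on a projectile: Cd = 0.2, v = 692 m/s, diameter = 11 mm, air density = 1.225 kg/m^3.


A = pi*(d/2)^2 = pi*(11/2000)^2 = 9.50332e-05 m^2
Fd = 0.5*Cd*rho*A*v^2 = 0.5*0.2*1.225*9.50332e-05*692^2 = 5.575 N

5.575 N


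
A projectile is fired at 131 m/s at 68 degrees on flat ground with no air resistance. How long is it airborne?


T = 2*v0*sin(theta)/g = 2*131*sin(68°)/9.81 = 24.76 s

24.76 s


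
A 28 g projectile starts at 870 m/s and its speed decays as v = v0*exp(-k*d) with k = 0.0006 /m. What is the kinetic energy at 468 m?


v = v0*exp(-k*d) = 870*exp(-0.0006*468) = 657.006 m/s
E = 0.5*m*v^2 = 0.5*0.028*657.006^2 = 6043 J

6043 J


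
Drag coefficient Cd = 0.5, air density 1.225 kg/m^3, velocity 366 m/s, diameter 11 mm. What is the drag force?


A = pi*(d/2)^2 = pi*(11/2000)^2 = 9.50332e-05 m^2
Fd = 0.5*Cd*rho*A*v^2 = 0.5*0.5*1.225*9.50332e-05*366^2 = 3.899 N

3.899 N


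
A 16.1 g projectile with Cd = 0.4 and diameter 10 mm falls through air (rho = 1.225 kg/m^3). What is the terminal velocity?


A = pi*(d/2)^2 = pi*(10/2000)^2 = 7.85398e-05 m^2
vt = sqrt(2mg/(Cd*rho*A)) = sqrt(2*0.0161*9.81/(0.4 * 1.225 * 7.85398e-05)) = 90.6 m/s

90.6 m/s


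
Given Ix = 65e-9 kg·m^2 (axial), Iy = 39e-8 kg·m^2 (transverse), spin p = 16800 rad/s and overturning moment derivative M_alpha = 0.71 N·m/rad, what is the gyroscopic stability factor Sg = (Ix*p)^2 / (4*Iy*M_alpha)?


Sg = Ix^2 * p^2 / (4 * Iy * M_alpha) = (65e-9)^2 * 16800^2 / (4 * 39e-8 * 0.71) = 1.077

1.077


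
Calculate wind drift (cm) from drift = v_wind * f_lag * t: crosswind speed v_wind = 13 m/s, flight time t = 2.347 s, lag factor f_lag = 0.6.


drift = v_wind * lag * t = 13 * 0.6 * 2.347 = 18.3066 m ≈ 1831 cm

1831 cm


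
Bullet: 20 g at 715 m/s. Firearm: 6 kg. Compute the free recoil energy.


v_r = m_p*v_p/m_gun = 0.02*715/6 = 2.38333 m/s, E_r = 0.5*m_gun*v_r^2 = 0.5*6*2.38333^2 = 17.04 J

17.04 J


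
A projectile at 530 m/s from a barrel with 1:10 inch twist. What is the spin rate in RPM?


twist_m = 10*0.0254 = 0.254 m
spin = v/twist = 530/0.254 = 2086.614 rev/s
RPM = spin*60 = 2086.614*60 ≈ 125197 RPM

125197 RPM


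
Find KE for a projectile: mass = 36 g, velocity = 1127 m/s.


E = 0.5*m*v^2 = 0.5*0.036*1127^2 = 22862 J

22862 J


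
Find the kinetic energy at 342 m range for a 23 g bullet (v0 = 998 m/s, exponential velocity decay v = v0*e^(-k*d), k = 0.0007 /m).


v = v0*exp(-k*d) = 998*exp(-0.0007*342) = 785.526 m/s
E = 0.5*m*v^2 = 0.5*0.023*785.526^2 = 7096 J

7096 J


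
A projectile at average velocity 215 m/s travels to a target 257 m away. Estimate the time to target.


t = d/v = 257/215 = 1.195 s

1.195 s


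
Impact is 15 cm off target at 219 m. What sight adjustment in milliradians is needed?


1 mrad subtends 1 cm per 10 m of range, so adj = error_cm / (dist_m / 10) = 15 / (219/10) = 0.6849 mrad

0.6849 mrad


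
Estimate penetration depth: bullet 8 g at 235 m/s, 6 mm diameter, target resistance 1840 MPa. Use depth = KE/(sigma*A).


A = pi*(d/2)^2 = pi*(6/2)^2 = 28.2743 mm^2
E = 0.5*m*v^2 = 0.5*0.008*235^2 = 220.9 J
depth = E/(sigma*A) = 220.9 J / (1840 MPa * 28.2743 mm^2) = 220.9/(1840 * 28.2743) m = 0.00424605 m ≈ 4.246 mm

4.246 mm


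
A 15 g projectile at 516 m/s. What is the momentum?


p = m*v = 0.015*516 = 7.74 kg·m/s

7.74 kg·m/s


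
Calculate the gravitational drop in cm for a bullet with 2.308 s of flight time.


drop = 0.5*g*t^2 = 0.5*9.81*2.308^2 = 26.1283 m ≈ 2613 cm

2613 cm


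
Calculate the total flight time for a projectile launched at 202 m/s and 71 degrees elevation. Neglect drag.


T = 2*v0*sin(theta)/g = 2*202*sin(71°)/9.81 = 38.94 s

38.94 s


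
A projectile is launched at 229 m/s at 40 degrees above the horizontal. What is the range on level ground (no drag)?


R = v0^2 * sin(2*theta) / g = 229^2 * sin(2*40°) / 9.81 = 5264 m

5264 m


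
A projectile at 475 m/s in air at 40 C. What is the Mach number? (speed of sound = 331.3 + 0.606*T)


a = 331.3 + 0.606*(40) = 355.54 m/s
M = v/a = 475/355.54 = 1.336

1.336


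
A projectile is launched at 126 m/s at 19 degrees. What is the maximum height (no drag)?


H = (v0*sin(theta))^2 / (2g) = (126*sin(19°))^2 / (2*9.81) = 85.77 m

85.77 m


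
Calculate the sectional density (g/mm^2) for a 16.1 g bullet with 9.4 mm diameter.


SD = m/d^2 = 16.1/9.4^2 = 0.1822 g/mm^2

0.1822 g/mm^2


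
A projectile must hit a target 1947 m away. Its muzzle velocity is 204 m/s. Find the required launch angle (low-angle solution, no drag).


sin(2*theta) = R*g/v0^2 = 1947*9.81/204^2 = 0.45896, theta = arcsin(0.45896)/2 = 13.66°

13.66 degrees


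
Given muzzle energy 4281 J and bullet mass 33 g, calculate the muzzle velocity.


v = sqrt(2*E/m) = sqrt(2*4281/0.033) = 509.4 m/s

509.4 m/s


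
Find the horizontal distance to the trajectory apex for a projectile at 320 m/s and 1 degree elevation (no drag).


R = v0^2*sin(2*theta)/g = 320^2*sin(2*1°)/9.81 = 364.292 m
apex_dist = R/2 = 364.292/2 = 182.1 m

182.1 m


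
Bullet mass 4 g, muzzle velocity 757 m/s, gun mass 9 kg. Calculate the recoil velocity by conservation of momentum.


v_recoil = m_p * v_p / m_gun = 0.004 * 757 / 9 = 0.3364 m/s

0.3364 m/s


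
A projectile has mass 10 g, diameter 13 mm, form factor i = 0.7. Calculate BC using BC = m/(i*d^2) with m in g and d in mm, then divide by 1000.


BC = m/(i*d^2*1000) = 10/(0.7 * 13^2 * 1000) = 8.453e-05

8.453e-05


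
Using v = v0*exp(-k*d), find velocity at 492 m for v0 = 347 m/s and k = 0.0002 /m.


v = v0*exp(-k*d) = 347*exp(-0.0002*492) = 314.5 m/s

314.5 m/s


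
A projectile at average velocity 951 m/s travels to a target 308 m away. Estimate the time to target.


t = d/v = 308/951 = 0.3239 s

0.3239 s


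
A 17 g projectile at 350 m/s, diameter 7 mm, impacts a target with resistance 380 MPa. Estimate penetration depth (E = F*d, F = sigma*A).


A = pi*(d/2)^2 = pi*(7/2)^2 = 38.4845 mm^2
E = 0.5*m*v^2 = 0.5*0.017*350^2 = 1041.25 J
depth = E/(sigma*A) = 1041.25 J / (380 MPa * 38.4845 mm^2) = 1041.25/(380 * 38.4845) m = 0.0712009 m ≈ 71.2 mm

71.2 mm


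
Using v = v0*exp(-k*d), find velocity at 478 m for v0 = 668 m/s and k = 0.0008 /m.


v = v0*exp(-k*d) = 668*exp(-0.0008*478) = 455.7 m/s

455.7 m/s


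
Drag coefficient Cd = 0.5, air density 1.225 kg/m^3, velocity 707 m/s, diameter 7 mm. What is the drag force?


A = pi*(d/2)^2 = pi*(7/2000)^2 = 3.84845e-05 m^2
Fd = 0.5*Cd*rho*A*v^2 = 0.5*0.5*1.225*3.84845e-05*707^2 = 5.891 N

5.891 N


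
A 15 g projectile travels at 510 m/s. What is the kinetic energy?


E = 0.5*m*v^2 = 0.5*0.015*510^2 = 1951 J

1951 J


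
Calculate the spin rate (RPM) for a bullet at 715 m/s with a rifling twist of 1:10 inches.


twist_m = 10*0.0254 = 0.254 m
spin = v/twist = 715/0.254 = 2814.961 rev/s
RPM = spin*60 = 2814.961*60 ≈ 168898 RPM

168898 RPM


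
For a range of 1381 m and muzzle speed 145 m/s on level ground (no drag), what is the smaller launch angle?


sin(2*theta) = R*g/v0^2 = 1381*9.81/145^2 = 0.644357, theta = arcsin(0.644357)/2 = 20.06°

20.06 degrees


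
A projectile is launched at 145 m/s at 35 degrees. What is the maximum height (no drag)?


H = (v0*sin(theta))^2 / (2g) = (145*sin(35°))^2 / (2*9.81) = 352.5 m

352.5 m


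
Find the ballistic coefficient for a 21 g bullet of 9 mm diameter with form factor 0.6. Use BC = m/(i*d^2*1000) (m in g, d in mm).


BC = m/(i*d^2*1000) = 21/(0.6 * 9^2 * 1000) = 0.0004321

0.0004321


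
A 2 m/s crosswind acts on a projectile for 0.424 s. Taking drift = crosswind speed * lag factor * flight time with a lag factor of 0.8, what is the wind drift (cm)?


drift = v_wind * lag * t = 2 * 0.8 * 0.424 = 0.6784 m ≈ 67.84 cm

67.84 cm


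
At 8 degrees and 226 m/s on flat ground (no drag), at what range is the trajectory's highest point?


R = v0^2*sin(2*theta)/g = 226^2*sin(2*8°)/9.81 = 1435.11 m
apex_dist = R/2 = 1435.11/2 = 717.6 m

717.6 m


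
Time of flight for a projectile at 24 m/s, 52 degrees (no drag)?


T = 2*v0*sin(theta)/g = 2*24*sin(52°)/9.81 = 3.856 s

3.856 s


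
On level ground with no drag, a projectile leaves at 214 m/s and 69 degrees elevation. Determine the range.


R = v0^2 * sin(2*theta) / g = 214^2 * sin(2*69°) / 9.81 = 3124 m

3124 m


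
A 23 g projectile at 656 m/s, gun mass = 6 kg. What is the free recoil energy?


v_r = m_p*v_p/m_gun = 0.023*656/6 = 2.51467 m/s, E_r = 0.5*m_gun*v_r^2 = 0.5*6*2.51467^2 = 18.97 J

18.97 J


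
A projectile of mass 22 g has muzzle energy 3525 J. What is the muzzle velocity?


v = sqrt(2*E/m) = sqrt(2*3525/0.022) = 566.1 m/s

566.1 m/s


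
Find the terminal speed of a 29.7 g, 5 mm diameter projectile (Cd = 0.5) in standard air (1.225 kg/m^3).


A = pi*(d/2)^2 = pi*(5/2000)^2 = 1.96350e-05 m^2
vt = sqrt(2mg/(Cd*rho*A)) = sqrt(2*0.0297*9.81/(0.5 * 1.225 * 1.96350e-05)) = 220.1 m/s

220.1 m/s


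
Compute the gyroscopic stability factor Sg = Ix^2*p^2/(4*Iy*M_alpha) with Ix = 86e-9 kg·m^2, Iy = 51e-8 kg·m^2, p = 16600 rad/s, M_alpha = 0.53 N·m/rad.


Sg = Ix^2 * p^2 / (4 * Iy * M_alpha) = (86e-9)^2 * 16600^2 / (4 * 51e-8 * 0.53) = 1.885

1.885


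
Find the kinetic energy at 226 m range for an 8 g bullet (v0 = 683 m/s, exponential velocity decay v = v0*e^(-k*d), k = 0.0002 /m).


v = v0*exp(-k*d) = 683*exp(-0.0002*226) = 652.816 m/s
E = 0.5*m*v^2 = 0.5*0.008*652.816^2 = 1705 J

1705 J


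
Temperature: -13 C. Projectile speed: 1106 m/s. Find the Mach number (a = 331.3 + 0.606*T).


a = 331.3 + 0.606*(-13) = 323.422 m/s
M = v/a = 1106/323.422 = 3.42

3.42


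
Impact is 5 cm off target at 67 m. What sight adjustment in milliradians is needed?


1 mrad subtends 1 cm per 10 m of range, so adj = error_cm / (dist_m / 10) = 5 / (67/10) = 0.7463 mrad

0.7463 mrad


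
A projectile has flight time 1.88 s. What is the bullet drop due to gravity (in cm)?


drop = 0.5*g*t^2 = 0.5*9.81*1.88^2 = 17.3362 m ≈ 1734 cm

1734 cm


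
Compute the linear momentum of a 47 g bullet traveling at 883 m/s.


p = m*v = 0.047*883 = 41.5 kg·m/s

41.5 kg·m/s


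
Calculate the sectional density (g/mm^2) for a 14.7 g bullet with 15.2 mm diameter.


SD = m/d^2 = 14.7/15.2^2 = 0.06363 g/mm^2

0.06363 g/mm^2


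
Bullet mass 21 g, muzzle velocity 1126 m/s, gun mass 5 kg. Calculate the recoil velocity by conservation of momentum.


v_recoil = m_p * v_p / m_gun = 0.021 * 1126 / 5 = 4.729 m/s

4.729 m/s


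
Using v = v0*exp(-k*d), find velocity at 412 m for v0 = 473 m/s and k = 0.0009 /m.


v = v0*exp(-k*d) = 473*exp(-0.0009*412) = 326.5 m/s

326.5 m/s


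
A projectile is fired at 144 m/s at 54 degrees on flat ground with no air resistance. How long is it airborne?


T = 2*v0*sin(theta)/g = 2*144*sin(54°)/9.81 = 23.75 s

23.75 s


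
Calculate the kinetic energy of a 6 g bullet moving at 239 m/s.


E = 0.5*m*v^2 = 0.5*0.006*239^2 = 171.4 J

171.4 J


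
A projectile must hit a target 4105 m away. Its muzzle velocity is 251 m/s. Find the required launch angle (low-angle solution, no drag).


sin(2*theta) = R*g/v0^2 = 4105*9.81/251^2 = 0.639197, theta = arcsin(0.639197)/2 = 19.87°

19.87 degrees


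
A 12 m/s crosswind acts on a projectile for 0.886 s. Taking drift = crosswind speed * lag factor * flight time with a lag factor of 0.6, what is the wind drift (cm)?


drift = v_wind * lag * t = 12 * 0.6 * 0.886 = 6.3792 m ≈ 637.9 cm

637.9 cm


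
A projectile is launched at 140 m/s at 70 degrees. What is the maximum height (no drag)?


H = (v0*sin(theta))^2 / (2g) = (140*sin(70°))^2 / (2*9.81) = 882.1 m

882.1 m


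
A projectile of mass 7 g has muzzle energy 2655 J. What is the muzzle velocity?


v = sqrt(2*E/m) = sqrt(2*2655/0.007) = 871 m/s

871 m/s


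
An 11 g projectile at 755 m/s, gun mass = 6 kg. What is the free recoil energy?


v_r = m_p*v_p/m_gun = 0.011*755/6 = 1.38417 m/s, E_r = 0.5*m_gun*v_r^2 = 0.5*6*1.38417^2 = 5.748 J

5.748 J


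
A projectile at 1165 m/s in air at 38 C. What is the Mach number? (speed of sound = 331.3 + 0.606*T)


a = 331.3 + 0.606*(38) = 354.328 m/s
M = v/a = 1165/354.328 = 3.288

3.288


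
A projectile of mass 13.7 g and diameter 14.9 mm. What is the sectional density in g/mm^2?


SD = m/d^2 = 13.7/14.9^2 = 0.06171 g/mm^2

0.06171 g/mm^2


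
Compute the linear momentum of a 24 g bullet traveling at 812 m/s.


p = m*v = 0.024*812 = 19.49 kg·m/s

19.49 kg·m/s


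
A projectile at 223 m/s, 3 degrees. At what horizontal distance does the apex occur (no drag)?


R = v0^2*sin(2*theta)/g = 223^2*sin(2*3°)/9.81 = 529.877 m
apex_dist = R/2 = 529.877/2 = 264.9 m

264.9 m


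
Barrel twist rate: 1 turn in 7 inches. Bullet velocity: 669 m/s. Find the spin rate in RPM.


twist_m = 7*0.0254 = 0.1778 m
spin = v/twist = 669/0.1778 = 3762.655 rev/s
RPM = spin*60 = 3762.655*60 ≈ 225759 RPM

225759 RPM


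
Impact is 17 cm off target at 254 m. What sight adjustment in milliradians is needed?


1 mrad subtends 1 cm per 10 m of range, so adj = error_cm / (dist_m / 10) = 17 / (254/10) = 0.6693 mrad

0.6693 mrad


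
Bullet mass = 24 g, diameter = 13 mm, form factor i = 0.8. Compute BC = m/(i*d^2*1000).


BC = m/(i*d^2*1000) = 24/(0.8 * 13^2 * 1000) = 0.0001775

0.0001775


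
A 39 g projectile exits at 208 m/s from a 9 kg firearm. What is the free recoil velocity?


v_recoil = m_p * v_p / m_gun = 0.039 * 208 / 9 = 0.9013 m/s

0.9013 m/s


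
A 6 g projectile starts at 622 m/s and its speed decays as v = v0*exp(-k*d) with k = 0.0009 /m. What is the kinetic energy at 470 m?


v = v0*exp(-k*d) = 622*exp(-0.0009*470) = 407.459 m/s
E = 0.5*m*v^2 = 0.5*0.006*407.459^2 = 498.1 J

498.1 J


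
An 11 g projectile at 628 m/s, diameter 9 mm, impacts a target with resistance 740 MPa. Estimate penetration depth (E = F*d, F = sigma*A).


A = pi*(d/2)^2 = pi*(9/2)^2 = 63.6173 mm^2
E = 0.5*m*v^2 = 0.5*0.011*628^2 = 2169.11 J
depth = E/(sigma*A) = 2169.11 J / (740 MPa * 63.6173 mm^2) = 2169.11/(740 * 63.6173) m = 0.0460761 m ≈ 46.08 mm

46.08 mm


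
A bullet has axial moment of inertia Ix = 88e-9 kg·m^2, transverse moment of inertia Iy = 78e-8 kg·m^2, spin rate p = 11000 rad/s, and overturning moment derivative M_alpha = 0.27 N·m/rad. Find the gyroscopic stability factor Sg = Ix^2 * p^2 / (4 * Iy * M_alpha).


Sg = Ix^2 * p^2 / (4 * Iy * M_alpha) = (88e-9)^2 * 11000^2 / (4 * 78e-8 * 0.27) = 1.112

1.112


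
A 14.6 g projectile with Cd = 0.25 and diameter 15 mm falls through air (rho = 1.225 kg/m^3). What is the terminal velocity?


A = pi*(d/2)^2 = pi*(15/2000)^2 = 1.76715e-04 m^2
vt = sqrt(2mg/(Cd*rho*A)) = sqrt(2*0.0146*9.81/(0.25 * 1.225 * 1.76715e-04)) = 72.75 m/s

72.75 m/s


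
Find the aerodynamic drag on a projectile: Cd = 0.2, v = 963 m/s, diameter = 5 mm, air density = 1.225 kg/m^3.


A = pi*(d/2)^2 = pi*(5/2000)^2 = 1.96350e-05 m^2
Fd = 0.5*Cd*rho*A*v^2 = 0.5*0.2*1.225*1.96350e-05*963^2 = 2.231 N

2.231 N
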